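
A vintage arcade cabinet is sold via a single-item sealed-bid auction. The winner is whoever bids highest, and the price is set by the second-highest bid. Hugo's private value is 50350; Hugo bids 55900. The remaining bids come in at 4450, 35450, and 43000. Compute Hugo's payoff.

Highest competing bid: 43000.
Hugo's bid 55900 is the highest overall, so Hugo wins and pays the second-highest bid, 43000.
Payoff = value − price = 50350 − 43000 = 7350.

Hugo's payoff: 7350.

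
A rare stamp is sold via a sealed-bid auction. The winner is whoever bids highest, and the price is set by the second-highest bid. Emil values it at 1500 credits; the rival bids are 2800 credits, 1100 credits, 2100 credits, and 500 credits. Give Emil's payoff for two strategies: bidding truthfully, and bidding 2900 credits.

The highest competing bid is 2800 credits.
Bidding truthfully at 1500 credits: the top bid is 2800 credits (a rival), so Emil loses. Payoff = 0 credits.
Bidding 2900 credits: Emil has the top bid, wins, and pays the second-highest bid 2800 credits. Payoff = 1500 credits − 2800 credits = -1300 credits.

Truthful: 0 credits; alternative: -1300 credits.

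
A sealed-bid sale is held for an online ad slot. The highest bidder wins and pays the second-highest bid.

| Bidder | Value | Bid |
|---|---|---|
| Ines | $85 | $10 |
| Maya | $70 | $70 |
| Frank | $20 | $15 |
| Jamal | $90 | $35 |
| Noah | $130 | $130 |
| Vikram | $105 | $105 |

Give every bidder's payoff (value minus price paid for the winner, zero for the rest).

Payoffs: Ines $0, Maya $0, Frank $0, Jamal $0, Noah $25, Vikram $0.

Ordered from highest: Noah $130, then Vikram $105, then Maya $70, then Jamal $35, then Frank $15, then Ines $10.
Noah has the top bid and wins; the price is the second-highest bid, $105.
Noah's payoff = $130 − $105 = $25. All other bidders lose, so their payoff is 0.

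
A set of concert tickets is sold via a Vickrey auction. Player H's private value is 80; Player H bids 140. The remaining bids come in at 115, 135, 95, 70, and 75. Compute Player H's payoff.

-55

Highest competing bid: 135.
Player H's bid 140 is the highest overall, so Player H wins and pays the second-highest bid, 135.
Payoff = value − price = 80 − 135 = -55.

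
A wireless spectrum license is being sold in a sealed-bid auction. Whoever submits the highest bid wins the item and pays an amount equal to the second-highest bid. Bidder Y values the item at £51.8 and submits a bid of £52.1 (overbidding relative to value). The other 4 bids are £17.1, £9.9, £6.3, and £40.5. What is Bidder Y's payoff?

Payoff = £11.3.

Highest competing bid: £40.5.
Bidder Y's bid £52.1 is the highest overall, so Bidder Y wins and pays the second-highest bid, £40.5.
Payoff = value − price = £51.8 − £40.5 = £11.3.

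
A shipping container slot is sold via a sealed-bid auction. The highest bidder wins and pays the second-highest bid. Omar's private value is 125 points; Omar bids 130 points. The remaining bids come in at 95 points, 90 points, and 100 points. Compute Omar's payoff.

25 points

Highest competing bid: 100 points.
Omar's bid 130 points is the highest overall, so Omar wins and pays the second-highest bid, 100 points.
Payoff = value − price = 125 points − 100 points = 25 points.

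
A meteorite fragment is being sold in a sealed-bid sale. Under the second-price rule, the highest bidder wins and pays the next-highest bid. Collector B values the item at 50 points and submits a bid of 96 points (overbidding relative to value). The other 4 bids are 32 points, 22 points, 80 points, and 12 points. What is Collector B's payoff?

Highest competing bid: 80 points.
Collector B's bid 96 points is the highest overall, so Collector B wins and pays the second-highest bid, 80 points.
Payoff = value − price = 50 points − 80 points = -30 points.
Overbidding won the item at a price above value — truthful bidding would have avoided this loss.

Payoff = -30 points.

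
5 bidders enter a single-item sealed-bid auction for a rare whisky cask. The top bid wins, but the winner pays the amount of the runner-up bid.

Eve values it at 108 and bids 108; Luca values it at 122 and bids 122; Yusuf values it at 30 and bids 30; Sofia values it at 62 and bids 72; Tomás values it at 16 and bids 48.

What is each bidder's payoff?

Eve 0, Luca 14, Yusuf 0, Sofia 0, Tomás 0.

Sorted high to low: Luca 122; Eve 108; Sofia 72; Tomás 48; Yusuf 30.
Luca has the top bid and wins; the price is the second-highest bid, 108.
Luca's payoff = 122 − 108 = 14. All other bidders lose, so their payoff is 0.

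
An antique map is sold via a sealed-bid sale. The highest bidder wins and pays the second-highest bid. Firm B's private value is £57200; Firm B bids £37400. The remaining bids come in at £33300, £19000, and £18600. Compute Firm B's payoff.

£23900

Highest competing bid: £33300.
Firm B's bid £37400 is the highest overall, so Firm B wins and pays the second-highest bid, £33300.
Payoff = value − price = £57200 − £33300 = £23900.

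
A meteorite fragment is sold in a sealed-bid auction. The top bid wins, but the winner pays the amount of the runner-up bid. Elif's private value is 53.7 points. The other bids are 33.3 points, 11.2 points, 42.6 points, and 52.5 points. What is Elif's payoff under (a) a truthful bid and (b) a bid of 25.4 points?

(a) 1.2 points  (b) 0.0 points

The highest competing bid is 52.5 points.
Bidding truthfully at 53.7 points: Elif has the top bid, wins, and pays the second-highest bid 52.5 points. Payoff = 53.7 points − 52.5 points = 1.2 points.
Bidding 25.4 points: the top bid is 52.5 points (a rival), so Elif loses. Payoff = 0.0 points.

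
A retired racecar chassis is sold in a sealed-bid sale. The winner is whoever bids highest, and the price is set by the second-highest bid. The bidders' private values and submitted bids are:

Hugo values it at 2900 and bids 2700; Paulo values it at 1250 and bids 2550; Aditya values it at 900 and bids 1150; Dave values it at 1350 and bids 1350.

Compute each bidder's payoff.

Ranking the bids: Hugo 2700 > Paulo 2550 > Dave 1350 > Aditya 1150.
Hugo has the top bid and wins; the price is the second-highest bid, 2550.
Hugo's payoff = 2900 − 2550 = 350. All other bidders lose, so their payoff is 0.

Hugo 350, Paulo 0, Aditya 0, Dave 0.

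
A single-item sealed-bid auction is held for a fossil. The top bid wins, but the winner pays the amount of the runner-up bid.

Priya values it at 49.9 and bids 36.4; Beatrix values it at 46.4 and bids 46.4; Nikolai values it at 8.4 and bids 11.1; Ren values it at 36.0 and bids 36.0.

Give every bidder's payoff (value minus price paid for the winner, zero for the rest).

Priya 0.0, Beatrix 10.0, Nikolai 0.0, Ren 0.0.

Sorted high to low: Beatrix 46.4, then Priya 36.4, then Ren 36.0, then Nikolai 11.1.
Beatrix has the top bid and wins; the price is the second-highest bid, 36.4.
Beatrix's payoff = 46.4 − 36.4 = 10.0. All other bidders lose, so their payoff is 0.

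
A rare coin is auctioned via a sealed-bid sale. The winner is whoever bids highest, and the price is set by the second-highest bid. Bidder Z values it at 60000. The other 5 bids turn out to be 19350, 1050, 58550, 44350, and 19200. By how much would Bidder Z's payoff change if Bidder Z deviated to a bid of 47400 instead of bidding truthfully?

-1450

The highest competing bid is 58550.
Bidding truthfully at 60000: Bidder Z has the top bid, wins, and pays the second-highest bid 58550. Payoff = 60000 − 58550 = 1450.
Bidding 47400: the top bid is 58550 (a rival), so Bidder Z loses. Payoff = 0.
Change = 0 − 1450 = -1450.
Deviating from a truthful bid can only lose payoff in a second-price auction — never gain.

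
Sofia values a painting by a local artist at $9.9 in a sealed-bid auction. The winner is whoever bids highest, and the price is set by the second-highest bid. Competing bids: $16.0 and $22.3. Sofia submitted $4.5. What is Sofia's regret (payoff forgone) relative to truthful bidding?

Regret: $0.0.

The highest competing bid is $22.3.
Bidding truthfully at $9.9: the top bid is $22.3 (a rival), so Sofia loses. Payoff = $0.0.
Bidding $4.5: the top bid is $22.3 (a rival), so Sofia loses. Payoff = $0.0.
Regret = truthful payoff − actual payoff = $0.0 − $0.0 = $0.0.
The bid only affects whether you win, not the price — here both bids land on the same side of the top rival bid, so the deviation is payoff-neutral.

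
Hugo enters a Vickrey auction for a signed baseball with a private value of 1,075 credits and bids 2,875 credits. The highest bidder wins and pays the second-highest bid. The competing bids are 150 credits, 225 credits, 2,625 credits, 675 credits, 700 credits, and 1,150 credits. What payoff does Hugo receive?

Highest competing bid: 2,625 credits.
Hugo's bid 2,875 credits is the highest overall, so Hugo wins and pays the second-highest bid, 2,625 credits.
Payoff = value − price = 1,075 credits − 2,625 credits = -1,550 credits.

Hugo's payoff: -1,550 credits.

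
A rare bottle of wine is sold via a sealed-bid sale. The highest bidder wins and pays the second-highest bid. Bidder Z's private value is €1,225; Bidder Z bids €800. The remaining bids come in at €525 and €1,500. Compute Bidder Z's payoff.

€0

Highest competing bid: €1,500.
Bidder Z's bid €800 is not the highest, so Bidder Z loses, pays nothing, and earns zero payoff.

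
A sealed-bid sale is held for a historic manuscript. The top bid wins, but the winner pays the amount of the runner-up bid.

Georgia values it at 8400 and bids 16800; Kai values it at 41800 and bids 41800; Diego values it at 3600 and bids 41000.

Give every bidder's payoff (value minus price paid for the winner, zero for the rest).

Ordered from highest: Kai 41800 > Diego 41000 > Georgia 16800.
Kai has the top bid and wins; the price is the second-highest bid, 41000.
Kai's payoff = 41800 − 41000 = 800. All other bidders lose, so their payoff is 0.

Payoffs: Georgia 0, Kai 800, Diego 0.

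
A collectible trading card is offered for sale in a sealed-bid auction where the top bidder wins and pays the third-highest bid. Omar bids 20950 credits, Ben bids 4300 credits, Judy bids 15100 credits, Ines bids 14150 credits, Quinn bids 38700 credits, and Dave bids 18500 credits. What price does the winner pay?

The winner pays 18500 credits.

Bids in descending order: Quinn 38700 credits, then Omar 20950 credits, then Dave 18500 credits, then Judy 15100 credits, then Ines 14150 credits, then Ben 4300 credits.
Quinn is the highest bidder, so Quinn wins.
Under the third-price rule, the price is the third-highest bid: 18500 credits.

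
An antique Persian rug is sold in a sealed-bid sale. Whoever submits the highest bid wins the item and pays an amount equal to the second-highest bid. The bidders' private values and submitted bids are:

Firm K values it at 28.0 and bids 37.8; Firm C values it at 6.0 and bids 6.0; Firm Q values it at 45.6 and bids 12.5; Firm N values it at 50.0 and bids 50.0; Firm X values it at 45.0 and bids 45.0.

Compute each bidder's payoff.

Ranking the bids: Firm N 50.0 > Firm X 45.0 > Firm K 37.8 > Firm Q 12.5 > Firm C 6.0.
Firm N has the top bid and wins; the price is the second-highest bid, 45.0.
Firm N's payoff = 50.0 − 45.0 = 5.0. All other bidders lose, so their payoff is 0.

Payoffs: Firm K 0.0, Firm C 0.0, Firm Q 0.0, Firm N 5.0, Firm X 0.0.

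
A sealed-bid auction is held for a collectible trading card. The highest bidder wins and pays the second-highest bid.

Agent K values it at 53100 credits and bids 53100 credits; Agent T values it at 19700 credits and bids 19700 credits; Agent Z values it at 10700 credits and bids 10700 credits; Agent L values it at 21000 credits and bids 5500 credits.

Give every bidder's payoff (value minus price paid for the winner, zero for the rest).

Agent K 33400 credits, Agent T 0 credits, Agent Z 0 credits, Agent L 0 credits.

Ordered from highest: Agent K 53100 credits > Agent T 19700 credits > Agent Z 10700 credits > Agent L 5500 credits.
Agent K has the top bid and wins; the price is the second-highest bid, 19700 credits.
Agent K's payoff = 53100 credits − 19700 credits = 33400 credits. All other bidders lose, so their payoff is 0.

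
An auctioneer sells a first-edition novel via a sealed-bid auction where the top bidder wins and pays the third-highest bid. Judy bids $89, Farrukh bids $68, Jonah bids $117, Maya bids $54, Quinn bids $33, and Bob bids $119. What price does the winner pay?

$89

Bids in descending order: Bob $119 > Jonah $117 > Judy $89 > Farrukh $68 > Maya $54 > Quinn $33.
Bob is the highest bidder, so Bob wins.
Under the third-price rule, the price is the third-highest bid: $89.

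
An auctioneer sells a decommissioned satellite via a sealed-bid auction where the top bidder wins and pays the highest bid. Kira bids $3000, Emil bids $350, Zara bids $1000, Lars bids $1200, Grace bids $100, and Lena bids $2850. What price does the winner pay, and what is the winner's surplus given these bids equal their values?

Sorted high to low: Kira $3000; Lena $2850; Lars $1200; Zara $1000; Emil $350; Grace $100.
Kira is the highest bidder, so Kira wins.
Under the first-price rule, the price is the highest bid: $3000.
Surplus = $3000 − $3000 = $0.

The winner pays $3000 for a surplus of $0.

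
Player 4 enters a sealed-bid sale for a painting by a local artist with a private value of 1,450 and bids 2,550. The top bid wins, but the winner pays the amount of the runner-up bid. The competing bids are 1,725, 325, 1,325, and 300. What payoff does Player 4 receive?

Highest competing bid: 1,725.
Player 4's bid 2,550 is the highest overall, so Player 4 wins and pays the second-highest bid, 1,725.
Payoff = value − price = 1,450 − 1,725 = -275.
Overbidding won the item at a price above value — truthful bidding would have avoided this loss.

-275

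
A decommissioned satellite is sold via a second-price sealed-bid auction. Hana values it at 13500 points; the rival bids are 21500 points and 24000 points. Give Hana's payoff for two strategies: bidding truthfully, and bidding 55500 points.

The highest competing bid is 24000 points.
Bidding truthfully at 13500 points: the top bid is 24000 points (a rival), so Hana loses. Payoff = 0 points.
Bidding 55500 points: Hana has the top bid, wins, and pays the second-highest bid 24000 points. Payoff = 13500 points − 24000 points = -10500 points.
This is the dominant-strategy logic: truthful bidding weakly beats any alternative.

(a) 0 points  (b) -10500 points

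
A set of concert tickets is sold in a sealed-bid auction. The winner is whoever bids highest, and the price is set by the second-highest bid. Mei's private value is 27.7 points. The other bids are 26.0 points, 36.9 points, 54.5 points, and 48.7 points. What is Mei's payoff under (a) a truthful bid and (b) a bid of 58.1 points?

Truthful: 0.0 points; alternative: -26.8 points.

The highest competing bid is 54.5 points.
Bidding truthfully at 27.7 points: the top bid is 54.5 points (a rival), so Mei loses. Payoff = 0.0 points.
Bidding 58.1 points: Mei has the top bid, wins, and pays the second-highest bid 54.5 points. Payoff = 27.7 points − 54.5 points = -26.8 points.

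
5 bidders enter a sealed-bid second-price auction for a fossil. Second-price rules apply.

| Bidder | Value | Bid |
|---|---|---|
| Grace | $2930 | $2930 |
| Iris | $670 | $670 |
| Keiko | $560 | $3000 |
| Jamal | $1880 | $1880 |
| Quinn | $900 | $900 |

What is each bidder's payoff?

Ranking the bids: Keiko $3000 > Grace $2930 > Jamal $1880 > Quinn $900 > Iris $670.
Keiko has the top bid and wins; the price is the second-highest bid, $2930.
Keiko's payoff = $560 − $2930 = -$2370. All other bidders lose, so their payoff is 0.

Payoffs: Grace $0, Iris $0, Keiko -$2370, Jamal $0, Quinn $0.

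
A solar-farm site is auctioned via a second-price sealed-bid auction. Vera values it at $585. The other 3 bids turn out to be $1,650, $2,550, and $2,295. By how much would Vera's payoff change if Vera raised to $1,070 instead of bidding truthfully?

$0

The highest competing bid is $2,550.
Bidding truthfully at $585: the top bid is $2,550 (a rival), so Vera loses. Payoff = $0.
Bidding $1,070: the top bid is $2,550 (a rival), so Vera loses. Payoff = $0.
Change = $0 − $0 = $0.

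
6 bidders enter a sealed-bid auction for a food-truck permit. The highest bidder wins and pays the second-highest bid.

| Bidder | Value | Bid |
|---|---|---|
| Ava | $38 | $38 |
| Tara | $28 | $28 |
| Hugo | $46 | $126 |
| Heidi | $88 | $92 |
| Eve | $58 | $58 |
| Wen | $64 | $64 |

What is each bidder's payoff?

Ordered from highest: Hugo $126 > Heidi $92 > Wen $64 > Eve $58 > Ava $38 > Tara $28.
Hugo has the top bid and wins; the price is the second-highest bid, $92.
Hugo's payoff = $46 − $92 = -$46. All other bidders lose, so their payoff is 0.

Ava $0, Tara $0, Hugo -$46, Heidi $0, Eve $0, Wen $0.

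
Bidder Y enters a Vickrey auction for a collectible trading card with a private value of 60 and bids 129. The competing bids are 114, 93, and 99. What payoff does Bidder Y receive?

Highest competing bid: 114.
Bidder Y's bid 129 is the highest overall, so Bidder Y wins and pays the second-highest bid, 114.
Payoff = value − price = 60 − 114 = -54.
Overbidding won the item at a price above value — truthful bidding would have avoided this loss.

-54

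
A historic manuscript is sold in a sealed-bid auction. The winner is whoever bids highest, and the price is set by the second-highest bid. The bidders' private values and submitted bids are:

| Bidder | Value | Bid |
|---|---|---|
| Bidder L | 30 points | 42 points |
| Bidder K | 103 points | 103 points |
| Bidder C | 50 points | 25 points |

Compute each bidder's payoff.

Sorted high to low: Bidder K 103 points > Bidder L 42 points > Bidder C 25 points.
Bidder K has the top bid and wins; the price is the second-highest bid, 42 points.
Bidder K's payoff = 103 points − 42 points = 61 points. All other bidders lose, so their payoff is 0.

Bidder L 0 points, Bidder K 61 points, Bidder C 0 points.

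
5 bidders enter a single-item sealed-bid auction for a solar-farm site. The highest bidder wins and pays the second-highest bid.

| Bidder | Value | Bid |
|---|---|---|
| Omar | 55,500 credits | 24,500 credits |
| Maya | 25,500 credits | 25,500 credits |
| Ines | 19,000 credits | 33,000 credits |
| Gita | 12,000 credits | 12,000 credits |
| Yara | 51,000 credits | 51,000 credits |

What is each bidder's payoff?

Payoffs: Omar 0 credits, Maya 0 credits, Ines 0 credits, Gita 0 credits, Yara 18,000 credits.

Ranking the bids: Yara 51,000 credits; Ines 33,000 credits; Maya 25,500 credits; Omar 24,500 credits; Gita 12,000 credits.
Yara has the top bid and wins; the price is the second-highest bid, 33,000 credits.
Yara's payoff = 51,000 credits − 33,000 credits = 18,000 credits. All other bidders lose, so their payoff is 0.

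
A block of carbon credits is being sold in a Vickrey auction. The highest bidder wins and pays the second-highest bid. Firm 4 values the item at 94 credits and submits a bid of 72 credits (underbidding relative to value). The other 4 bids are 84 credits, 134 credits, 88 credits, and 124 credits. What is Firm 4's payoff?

Highest competing bid: 134 credits.
Firm 4's bid 72 credits is not the highest, so Firm 4 loses, pays nothing, and earns zero payoff.

Payoff = 0 credits.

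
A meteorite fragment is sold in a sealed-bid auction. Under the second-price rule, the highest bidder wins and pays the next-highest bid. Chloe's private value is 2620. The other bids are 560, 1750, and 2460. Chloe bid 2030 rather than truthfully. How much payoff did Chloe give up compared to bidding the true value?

Payoff forgone: 160.

The highest competing bid is 2460.
Bidding truthfully at 2620: Chloe has the top bid, wins, and pays the second-highest bid 2460. Payoff = 2620 − 2460 = 160.
Bidding 2030: the top bid is 2460 (a rival), so Chloe loses. Payoff = 0.
Regret = truthful payoff − actual payoff = 160 − 0 = 160.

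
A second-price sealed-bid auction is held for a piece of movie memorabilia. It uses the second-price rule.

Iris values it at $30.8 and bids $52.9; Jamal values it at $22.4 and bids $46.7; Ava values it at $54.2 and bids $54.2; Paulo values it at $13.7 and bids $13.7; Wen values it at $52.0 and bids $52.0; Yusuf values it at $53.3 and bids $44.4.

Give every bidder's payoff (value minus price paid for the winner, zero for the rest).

Payoffs: Iris $0.0, Jamal $0.0, Ava $1.3, Paulo $0.0, Wen $0.0, Yusuf $0.0.

Ordered from highest: Ava $54.2 > Iris $52.9 > Wen $52.0 > Jamal $46.7 > Yusuf $44.4 > Paulo $13.7.
Ava has the top bid and wins; the price is the second-highest bid, $52.9.
Ava's payoff = $54.2 − $52.9 = $1.3. All other bidders lose, so their payoff is 0.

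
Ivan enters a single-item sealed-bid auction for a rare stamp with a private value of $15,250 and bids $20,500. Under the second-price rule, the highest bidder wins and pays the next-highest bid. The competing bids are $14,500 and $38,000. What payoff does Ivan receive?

Payoff = $0.

Highest competing bid: $38,000.
Ivan's bid $20,500 is not the highest, so Ivan loses, pays nothing, and earns zero payoff.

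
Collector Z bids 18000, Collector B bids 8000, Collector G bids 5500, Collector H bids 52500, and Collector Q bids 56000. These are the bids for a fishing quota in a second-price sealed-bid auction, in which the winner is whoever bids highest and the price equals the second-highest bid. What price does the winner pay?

Price paid: 52500.

Bids in descending order: Collector Q 56000 > Collector H 52500 > Collector Z 18000 > Collector B 8000 > Collector G 5500.
Collector Q is the highest bidder, so Collector Q wins.
Under the second-price rule, the price is the second-highest bid: 52500.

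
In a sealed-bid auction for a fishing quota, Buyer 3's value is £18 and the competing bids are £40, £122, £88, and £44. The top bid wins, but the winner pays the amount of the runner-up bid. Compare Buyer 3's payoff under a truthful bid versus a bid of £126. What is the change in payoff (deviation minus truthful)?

Payoff change: -£104.

The highest competing bid is £122.
Bidding truthfully at £18: the top bid is £122 (a rival), so Buyer 3 loses. Payoff = £0.
Bidding £126: Buyer 3 has the top bid, wins, and pays the second-highest bid £122. Payoff = £18 − £122 = -£104.
Change = -£104 − £0 = -£104.
This is the dominant-strategy logic: truthful bidding weakly beats any alternative.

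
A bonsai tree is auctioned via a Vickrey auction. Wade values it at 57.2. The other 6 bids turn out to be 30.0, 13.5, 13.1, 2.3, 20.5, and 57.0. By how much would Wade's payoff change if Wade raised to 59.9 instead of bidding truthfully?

The highest competing bid is 57.0.
Bidding truthfully at 57.2: Wade has the top bid, wins, and pays the second-highest bid 57.0. Payoff = 57.2 − 57.0 = 0.2.
Bidding 59.9: Wade has the top bid, wins, and pays the second-highest bid 57.0. Payoff = 57.2 − 57.0 = 0.2.
Change = 0.2 − 0.2 = 0.0.
The bid only affects whether you win, not the price — here both bids land on the same side of the top rival bid, so the deviation is payoff-neutral.

Payoff change: 0.0.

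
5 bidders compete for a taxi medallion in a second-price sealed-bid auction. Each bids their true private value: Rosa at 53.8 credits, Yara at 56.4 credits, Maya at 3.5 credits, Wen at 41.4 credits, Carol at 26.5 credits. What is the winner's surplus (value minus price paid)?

Ordered from highest: Yara 56.4 credits; Rosa 53.8 credits; Wen 41.4 credits; Carol 26.5 credits; Maya 3.5 credits.
Yara wins with the top bid and pays the second-highest, 53.8 credits.
Surplus = 56.4 credits − 53.8 credits = 2.6 credits.

Surplus = 2.6 credits.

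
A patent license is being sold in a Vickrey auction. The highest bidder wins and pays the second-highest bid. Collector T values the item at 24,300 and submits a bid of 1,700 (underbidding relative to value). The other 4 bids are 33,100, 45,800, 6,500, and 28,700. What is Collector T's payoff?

0

Highest competing bid: 45,800.
Collector T's bid 1,700 is not the highest, so Collector T loses, pays nothing, and earns zero payoff.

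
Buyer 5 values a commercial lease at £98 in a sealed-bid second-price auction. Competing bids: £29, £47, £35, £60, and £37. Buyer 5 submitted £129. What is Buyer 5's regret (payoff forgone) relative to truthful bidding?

The highest competing bid is £60.
Bidding truthfully at £98: Buyer 5 has the top bid, wins, and pays the second-highest bid £60. Payoff = £98 − £60 = £38.
Bidding £129: Buyer 5 has the top bid, wins, and pays the second-highest bid £60. Payoff = £98 − £60 = £38.
Regret = truthful payoff − actual payoff = £38 − £38 = £0.
The bid only affects whether you win, not the price — here both bids land on the same side of the top rival bid, so the deviation is payoff-neutral.

£0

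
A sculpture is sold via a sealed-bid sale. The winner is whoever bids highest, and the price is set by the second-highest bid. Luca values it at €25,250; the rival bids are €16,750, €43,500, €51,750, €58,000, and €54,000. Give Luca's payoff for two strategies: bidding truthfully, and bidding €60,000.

Truthful: €0; alternative: -€32,750.

The highest competing bid is €58,000.
Bidding truthfully at €25,250: the top bid is €58,000 (a rival), so Luca loses. Payoff = €0.
Bidding €60,000: Luca has the top bid, wins, and pays the second-highest bid €58,000. Payoff = €25,250 − €58,000 = -€32,750.
Deviating from a truthful bid can only lose payoff in a second-price auction — never gain.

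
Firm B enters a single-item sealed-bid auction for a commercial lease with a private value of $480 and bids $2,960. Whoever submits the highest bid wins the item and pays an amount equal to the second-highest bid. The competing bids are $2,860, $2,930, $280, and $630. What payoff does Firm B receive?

Highest competing bid: $2,930.
Firm B's bid $2,960 is the highest overall, so Firm B wins and pays the second-highest bid, $2,930.
Payoff = value − price = $480 − $2,930 = -$2,450.

Firm B's payoff: -$2,450.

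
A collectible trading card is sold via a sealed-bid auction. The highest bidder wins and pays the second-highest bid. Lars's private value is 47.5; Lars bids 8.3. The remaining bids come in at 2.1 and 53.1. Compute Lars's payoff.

Highest competing bid: 53.1.
Lars's bid 8.3 is not the highest, so Lars loses, pays nothing, and earns zero payoff.

Lars's payoff: 0.0.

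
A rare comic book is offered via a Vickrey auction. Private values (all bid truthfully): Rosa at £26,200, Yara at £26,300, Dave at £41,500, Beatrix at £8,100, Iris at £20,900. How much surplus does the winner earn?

Ordered from highest: Dave £41,500; Yara £26,300; Rosa £26,200; Iris £20,900; Beatrix £8,100.
Dave wins with the top bid and pays the second-highest, £26,300.
Surplus = £41,500 − £26,300 = £15,200.

Winner's surplus: £15,200.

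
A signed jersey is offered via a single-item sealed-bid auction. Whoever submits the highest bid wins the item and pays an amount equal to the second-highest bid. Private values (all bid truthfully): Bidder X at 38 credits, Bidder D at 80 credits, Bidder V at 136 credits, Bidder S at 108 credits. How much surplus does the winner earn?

28 credits

Bids in descending order: Bidder V 136 credits, then Bidder S 108 credits, then Bidder D 80 credits, then Bidder X 38 credits.
Bidder V wins with the top bid and pays the second-highest, 108 credits.
Surplus = 136 credits − 108 credits = 28 credits.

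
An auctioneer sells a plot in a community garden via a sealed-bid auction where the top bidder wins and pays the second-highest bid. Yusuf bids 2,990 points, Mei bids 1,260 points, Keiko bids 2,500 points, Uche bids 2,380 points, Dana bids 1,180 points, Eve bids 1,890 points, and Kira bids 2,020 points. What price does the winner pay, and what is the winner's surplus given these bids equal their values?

Sorted high to low: Yusuf 2,990 points; Keiko 2,500 points; Uche 2,380 points; Kira 2,020 points; Eve 1,890 points; Mei 1,260 points; Dana 1,180 points.
Yusuf is the highest bidder, so Yusuf wins.
Under the second-price rule, the price is the second-highest bid: 2,500 points.
Surplus = 2,990 points − 2,500 points = 490 points.

The winner pays 2,500 points for a surplus of 490 points.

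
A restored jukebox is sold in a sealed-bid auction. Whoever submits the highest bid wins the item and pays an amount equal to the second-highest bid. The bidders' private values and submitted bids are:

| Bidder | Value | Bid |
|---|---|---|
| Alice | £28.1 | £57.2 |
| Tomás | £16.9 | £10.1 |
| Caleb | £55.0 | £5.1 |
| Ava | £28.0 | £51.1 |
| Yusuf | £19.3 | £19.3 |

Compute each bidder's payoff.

Ordered from highest: Alice £57.2, then Ava £51.1, then Yusuf £19.3, then Tomás £10.1, then Caleb £5.1.
Alice has the top bid and wins; the price is the second-highest bid, £51.1.
Alice's payoff = £28.1 − £51.1 = -£23.0. All other bidders lose, so their payoff is 0.

Alice -£23.0, Tomás £0.0, Caleb £0.0, Ava £0.0, Yusuf £0.0.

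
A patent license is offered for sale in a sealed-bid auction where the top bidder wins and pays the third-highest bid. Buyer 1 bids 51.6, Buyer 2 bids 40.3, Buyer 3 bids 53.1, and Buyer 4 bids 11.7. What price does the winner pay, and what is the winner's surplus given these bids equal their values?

The winner pays 40.3 for a surplus of 12.8.

Bids in descending order: Buyer 3 53.1, then Buyer 1 51.6, then Buyer 2 40.3, then Buyer 4 11.7.
Buyer 3 is the highest bidder, so Buyer 3 wins.
Under the third-price rule, the price is the third-highest bid: 40.3.
Surplus = 53.1 − 40.3 = 12.8.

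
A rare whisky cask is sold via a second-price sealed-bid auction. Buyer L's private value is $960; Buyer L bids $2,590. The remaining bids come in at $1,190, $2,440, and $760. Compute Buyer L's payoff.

Payoff = -$1,480.

Highest competing bid: $2,440.
Buyer L's bid $2,590 is the highest overall, so Buyer L wins and pays the second-highest bid, $2,440.
Payoff = value − price = $960 − $2,440 = -$1,480.
Overbidding won the item at a price above value — truthful bidding would have avoided this loss.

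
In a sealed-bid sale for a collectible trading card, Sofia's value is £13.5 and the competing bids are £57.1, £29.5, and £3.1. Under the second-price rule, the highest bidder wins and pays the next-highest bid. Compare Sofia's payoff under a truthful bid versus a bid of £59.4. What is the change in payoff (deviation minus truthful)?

The highest competing bid is £57.1.
Bidding truthfully at £13.5: the top bid is £57.1 (a rival), so Sofia loses. Payoff = £0.0.
Bidding £59.4: Sofia has the top bid, wins, and pays the second-highest bid £57.1. Payoff = £13.5 − £57.1 = -£43.6.
Change = -£43.6 − £0.0 = -£43.6.

-£43.6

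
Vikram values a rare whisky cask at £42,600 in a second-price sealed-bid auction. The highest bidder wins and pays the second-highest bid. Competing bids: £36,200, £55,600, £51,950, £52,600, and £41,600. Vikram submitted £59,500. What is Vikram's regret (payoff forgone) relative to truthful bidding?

The highest competing bid is £55,600.
Bidding truthfully at £42,600: the top bid is £55,600 (a rival), so Vikram loses. Payoff = £0.
Bidding £59,500: Vikram has the top bid, wins, and pays the second-highest bid £55,600. Payoff = £42,600 − £55,600 = -£13,000.
Regret = truthful payoff − actual payoff = £0 − -£13,000 = £13,000.

Payoff forgone: £13,000.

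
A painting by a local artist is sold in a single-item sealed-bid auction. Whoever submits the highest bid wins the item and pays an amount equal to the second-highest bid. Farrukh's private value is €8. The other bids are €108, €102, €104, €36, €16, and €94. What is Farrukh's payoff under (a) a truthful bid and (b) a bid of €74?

(a) €0  (b) €0

The highest competing bid is €108.
Bidding truthfully at €8: the top bid is €108 (a rival), so Farrukh loses. Payoff = €0.
Bidding €74: the top bid is €108 (a rival), so Farrukh loses. Payoff = €0.
The bid only affects whether you win, not the price — here both bids land on the same side of the top rival bid, so the deviation is payoff-neutral.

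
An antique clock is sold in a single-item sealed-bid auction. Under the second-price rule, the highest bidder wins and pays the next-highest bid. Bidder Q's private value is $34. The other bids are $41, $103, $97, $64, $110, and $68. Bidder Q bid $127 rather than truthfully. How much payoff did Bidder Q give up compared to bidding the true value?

The highest competing bid is $110.
Bidding truthfully at $34: the top bid is $110 (a rival), so Bidder Q loses. Payoff = $0.
Bidding $127: Bidder Q has the top bid, wins, and pays the second-highest bid $110. Payoff = $34 − $110 = -$76.
Regret = truthful payoff − actual payoff = $0 − -$76 = $76.

Payoff forgone: $76.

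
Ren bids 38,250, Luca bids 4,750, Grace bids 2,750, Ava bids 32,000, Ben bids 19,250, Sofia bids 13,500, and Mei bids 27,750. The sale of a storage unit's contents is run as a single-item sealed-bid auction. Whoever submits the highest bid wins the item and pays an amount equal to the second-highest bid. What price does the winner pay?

Sorted high to low: Ren 38,250, then Ava 32,000, then Mei 27,750, then Ben 19,250, then Sofia 13,500, then Luca 4,750, then Grace 2,750.
Ren has the highest bid, so Ren wins.
The second-highest bid is 32,000, so that is what Ren pays.

The winner pays 32,000.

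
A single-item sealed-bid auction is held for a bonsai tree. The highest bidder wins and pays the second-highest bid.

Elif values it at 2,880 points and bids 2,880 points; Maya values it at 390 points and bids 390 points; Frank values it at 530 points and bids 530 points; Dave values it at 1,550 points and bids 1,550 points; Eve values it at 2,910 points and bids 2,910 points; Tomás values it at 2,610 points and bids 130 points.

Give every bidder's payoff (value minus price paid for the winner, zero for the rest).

Payoffs: Elif 0 points, Maya 0 points, Frank 0 points, Dave 0 points, Eve 30 points, Tomás 0 points.

Ranking the bids: Eve 2,910 points > Elif 2,880 points > Dave 1,550 points > Frank 530 points > Maya 390 points > Tomás 130 points.
Eve has the top bid and wins; the price is the second-highest bid, 2,880 points.
Eve's payoff = 2,910 points − 2,880 points = 30 points. All other bidders lose, so their payoff is 0.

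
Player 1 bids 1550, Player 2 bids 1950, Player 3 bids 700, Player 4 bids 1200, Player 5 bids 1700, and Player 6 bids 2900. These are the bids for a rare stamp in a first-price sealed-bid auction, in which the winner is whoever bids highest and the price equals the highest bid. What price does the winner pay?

Sorted high to low: Player 6 2900; Player 2 1950; Player 5 1700; Player 1 1550; Player 4 1200; Player 3 700.
Player 6 is the highest bidder, so Player 6 wins.
Under the first-price rule, the price is the highest bid: 2900.

2900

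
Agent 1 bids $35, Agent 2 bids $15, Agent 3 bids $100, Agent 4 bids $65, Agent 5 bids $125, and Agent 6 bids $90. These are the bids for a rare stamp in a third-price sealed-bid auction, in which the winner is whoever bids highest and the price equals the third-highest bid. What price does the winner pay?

The winner pays $90.

Ranking the bids: Agent 5 $125 > Agent 3 $100 > Agent 6 $90 > Agent 4 $65 > Agent 1 $35 > Agent 2 $15.
Agent 5 is the highest bidder, so Agent 5 wins.
Under the third-price rule, the price is the third-highest bid: $90.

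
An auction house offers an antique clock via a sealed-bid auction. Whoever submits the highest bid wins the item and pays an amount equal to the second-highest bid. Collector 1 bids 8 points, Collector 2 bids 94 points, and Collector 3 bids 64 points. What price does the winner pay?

The winner pays 64 points.

Sorted high to low: Collector 2 94 points > Collector 3 64 points > Collector 1 8 points.
Collector 2 has the highest bid, so Collector 2 wins.
The second-highest bid is 64 points, so that is what Collector 2 pays.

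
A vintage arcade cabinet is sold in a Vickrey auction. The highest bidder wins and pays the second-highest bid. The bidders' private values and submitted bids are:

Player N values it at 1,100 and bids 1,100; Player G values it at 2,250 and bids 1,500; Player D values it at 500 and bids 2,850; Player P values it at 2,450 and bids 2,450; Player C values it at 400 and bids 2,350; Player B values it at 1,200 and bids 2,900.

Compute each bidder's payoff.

Player N 0, Player G 0, Player D 0, Player P 0, Player C 0, Player B -1,650.

Bids in descending order: Player B 2,900; Player D 2,850; Player P 2,450; Player C 2,350; Player G 1,500; Player N 1,100.
Player B has the top bid and wins; the price is the second-highest bid, 2,850.
Player B's payoff = 1,200 − 2,850 = -1,650. All other bidders lose, so their payoff is 0.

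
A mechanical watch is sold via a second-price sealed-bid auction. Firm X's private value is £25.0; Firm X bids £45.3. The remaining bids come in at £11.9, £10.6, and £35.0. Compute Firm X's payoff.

Highest competing bid: £35.0.
Firm X's bid £45.3 is the highest overall, so Firm X wins and pays the second-highest bid, £35.0.
Payoff = value − price = £25.0 − £35.0 = -£10.0.
Overbidding won the item at a price above value — truthful bidding would have avoided this loss.

Firm X's payoff: -£10.0.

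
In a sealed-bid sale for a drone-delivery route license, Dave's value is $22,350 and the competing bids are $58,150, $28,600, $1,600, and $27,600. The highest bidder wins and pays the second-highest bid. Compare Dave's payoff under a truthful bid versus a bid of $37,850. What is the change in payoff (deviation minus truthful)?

The highest competing bid is $58,150.
Bidding truthfully at $22,350: the top bid is $58,150 (a rival), so Dave loses. Payoff = $0.
Bidding $37,850: the top bid is $58,150 (a rival), so Dave loses. Payoff = $0.
Change = $0 − $0 = $0.

$0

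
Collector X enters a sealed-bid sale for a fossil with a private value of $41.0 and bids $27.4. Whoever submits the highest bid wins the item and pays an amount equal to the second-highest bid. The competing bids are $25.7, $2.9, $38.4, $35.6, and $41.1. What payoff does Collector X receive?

Highest competing bid: $41.1.
Collector X's bid $27.4 is not the highest, so Collector X loses, pays nothing, and earns zero payoff.

Collector X's payoff: $0.0.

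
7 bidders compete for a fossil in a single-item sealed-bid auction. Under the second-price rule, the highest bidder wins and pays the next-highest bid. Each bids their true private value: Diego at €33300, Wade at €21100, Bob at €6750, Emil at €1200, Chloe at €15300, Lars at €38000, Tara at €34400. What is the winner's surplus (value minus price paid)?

Bids in descending order: Lars €38000; Tara €34400; Diego €33300; Wade €21100; Chloe €15300; Bob €6750; Emil €1200.
Lars wins with the top bid and pays the second-highest, €34400.
Surplus = €38000 − €34400 = €3600.

Winner's surplus: €3600.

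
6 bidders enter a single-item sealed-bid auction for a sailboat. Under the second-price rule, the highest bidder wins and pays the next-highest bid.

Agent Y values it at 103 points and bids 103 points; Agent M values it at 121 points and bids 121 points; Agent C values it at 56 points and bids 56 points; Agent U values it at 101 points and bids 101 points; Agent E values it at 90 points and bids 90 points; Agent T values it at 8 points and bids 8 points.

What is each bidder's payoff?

Sorted high to low: Agent M 121 points > Agent Y 103 points > Agent U 101 points > Agent E 90 points > Agent C 56 points > Agent T 8 points.
Agent M has the top bid and wins; the price is the second-highest bid, 103 points.
Agent M's payoff = 121 points − 103 points = 18 points. All other bidders lose, so their payoff is 0.

Agent Y 0 points, Agent M 18 points, Agent C 0 points, Agent U 0 points, Agent E 0 points, Agent T 0 points.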